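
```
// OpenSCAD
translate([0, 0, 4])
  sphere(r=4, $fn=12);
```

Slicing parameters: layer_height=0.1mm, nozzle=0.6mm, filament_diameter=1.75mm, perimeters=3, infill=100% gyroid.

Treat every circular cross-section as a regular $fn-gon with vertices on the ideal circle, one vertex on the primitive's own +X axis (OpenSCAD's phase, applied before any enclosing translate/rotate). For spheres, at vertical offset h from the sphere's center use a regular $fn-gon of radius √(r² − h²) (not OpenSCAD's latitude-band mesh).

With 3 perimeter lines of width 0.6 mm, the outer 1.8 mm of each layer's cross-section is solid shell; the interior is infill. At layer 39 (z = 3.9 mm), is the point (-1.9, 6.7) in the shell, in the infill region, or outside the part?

At z = 3.9 mm: the sphere: section is a regular 12-gon, circumradius = √(r²−h²) = √(4²−0.1²) = 3.999. Overall, the cross-section is a single solid region. The nearest boundary edge runs (0.00, 4.00)→(-2.00, 3.46); distance from the point to it = 3.10 mm. The point is not inside any of the regions above, so it lies outside the cross-section (3.10 mm from the nearest boundary).

outside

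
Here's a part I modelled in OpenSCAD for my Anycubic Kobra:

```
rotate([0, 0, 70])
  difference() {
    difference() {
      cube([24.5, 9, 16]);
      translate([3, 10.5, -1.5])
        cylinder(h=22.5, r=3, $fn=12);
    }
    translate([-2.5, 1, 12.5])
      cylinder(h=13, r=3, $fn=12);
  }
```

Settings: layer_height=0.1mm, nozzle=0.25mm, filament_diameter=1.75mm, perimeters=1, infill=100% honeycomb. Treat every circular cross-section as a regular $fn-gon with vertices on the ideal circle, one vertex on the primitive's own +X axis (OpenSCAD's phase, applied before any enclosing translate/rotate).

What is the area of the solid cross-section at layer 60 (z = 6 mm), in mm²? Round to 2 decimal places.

At z = 6 mm: the 24.5×9 cube contributes its full rectangle (area 220.50 mm²); the r=3 cylinder at (3, 10.5) gives a regular 12-gon of circumradius 3 (constant along its height) (area = (12/2)·3.000²·sin(360°/12) = 27.00 mm²); After the difference (first − rest): starting from the 24.5×9 cube (220.50 mm²), the r=3 cylinder at (3, 10.5) partially overlaps it — only the 5.10 mm² overlap (of its 27.00 mm²) is removed, clipping the outline — area = 215.40 mm²; the cylinder at (-2.5, 1) is not intersected at this z (z outside [12.5, 25.5]); After the difference (first − rest): none of the subtracted shapes is present at this height, so the result so far is unchanged — area = 215.40 mm²; (whole slice rotated 70° about Z — lengths, areas and connectivity unchanged). Overall, the cross-section is a single solid region. Net area = 215.40 mm².

215.40 mm²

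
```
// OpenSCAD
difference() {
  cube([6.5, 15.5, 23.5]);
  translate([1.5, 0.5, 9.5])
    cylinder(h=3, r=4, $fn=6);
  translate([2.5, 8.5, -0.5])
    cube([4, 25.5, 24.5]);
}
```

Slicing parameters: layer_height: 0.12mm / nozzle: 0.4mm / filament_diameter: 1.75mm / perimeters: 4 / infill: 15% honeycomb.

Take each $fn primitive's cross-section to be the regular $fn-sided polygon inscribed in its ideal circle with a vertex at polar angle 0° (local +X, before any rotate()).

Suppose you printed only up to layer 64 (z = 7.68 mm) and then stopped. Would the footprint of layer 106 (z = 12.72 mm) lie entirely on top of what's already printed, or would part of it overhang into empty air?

Compare the two slices. At z = 7.68: the 6.5×15.5 cube contributes its full rectangle (area 100.75 mm²); the cylinder at (1.5, 0.5) is not intersected at this z (z outside [9.5, 12.5]); the cube at (2.5, 8.5) (footprint 4×25.5) is included at this height (area 102.00 mm²); Taking the first minus the rest: starting from the 6.5×15.5 cube (100.75 mm²), the 4×25.5 cube at (2.5, 8.5) partially overlaps it — only the 28.00 mm² overlap (of its 102.00 mm²) is removed, clipping the outline — area = 72.75 mm². At z = 12.72: the cube is present — its section is the full 6.5×15.5 rectangle (area 100.75 mm²); the cylinder at (1.5, 0.5) is absent (z outside [9.5, 12.5]); the cube at (2.5, 8.5) is present — its section is the full 4×25.5 rectangle (area 102.00 mm²); Taking the first minus the rest: starting from the 6.5×15.5 cube (100.75 mm²), the 4×25.5 cube at (2.5, 8.5) partially overlaps it — only the 28.00 mm² overlap (of its 102.00 mm²) is removed, clipping the outline — area = 72.75 mm². Checking containment: the cross-section at z = 12.72 is a subset of the cross-section at z = 7.68.

entirely on top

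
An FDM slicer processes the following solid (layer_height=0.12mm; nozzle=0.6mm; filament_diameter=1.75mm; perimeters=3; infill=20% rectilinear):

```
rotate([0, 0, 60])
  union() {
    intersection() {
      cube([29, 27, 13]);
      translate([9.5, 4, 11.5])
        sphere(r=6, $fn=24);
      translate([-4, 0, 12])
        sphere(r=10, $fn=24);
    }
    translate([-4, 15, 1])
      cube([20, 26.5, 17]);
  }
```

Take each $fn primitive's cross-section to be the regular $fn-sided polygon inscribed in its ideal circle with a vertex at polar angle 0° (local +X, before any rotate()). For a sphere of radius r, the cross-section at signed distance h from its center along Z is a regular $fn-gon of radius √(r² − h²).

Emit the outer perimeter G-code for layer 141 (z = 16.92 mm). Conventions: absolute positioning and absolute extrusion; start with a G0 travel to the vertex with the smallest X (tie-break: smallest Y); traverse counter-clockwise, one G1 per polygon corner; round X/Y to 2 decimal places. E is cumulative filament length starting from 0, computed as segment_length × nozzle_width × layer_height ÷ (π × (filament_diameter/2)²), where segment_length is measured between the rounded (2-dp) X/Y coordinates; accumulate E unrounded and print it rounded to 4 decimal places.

At z = 16.92 mm: the cube does not reach this height (z outside [0, 13]); the r=6 sphere at (9.5, 4) slices to a regular 24-gon of circumradius 2.574 (√(r²−h²) with h=5.42 from center); the sphere at (-4, 0): section is a regular 24-gon, circumradius = √(r²−h²) = √(10²−4.92²) = 8.706; Keeping only the common overlap: at least one operand is absent at this height, so nothing remains; the 20×26.5 cube at (-4, 15) contributes its full rectangle; Combining (union): only the 20×26.5 cube at (-4, 15) is present, so the union is just that shape — 1 connected region; (whole slice rotated 60° about Z — lengths, areas and connectivity unchanged). The outline is a single polygon with 4 vertices. Extrusion per mm of travel: 0.6 × 0.12 / (π × 0.875²) = 0.029934. Accumulating E over each segment gives final E = 2.7839.

G0 X-37.94 Y17.29 Z16.92
G1 X-14.99 Y4.04 E0.7933
G1 X-4.99 Y21.36 E1.3919
G1 X-27.94 Y34.61 E2.1852
G1 X-37.94 Y17.29 E2.7839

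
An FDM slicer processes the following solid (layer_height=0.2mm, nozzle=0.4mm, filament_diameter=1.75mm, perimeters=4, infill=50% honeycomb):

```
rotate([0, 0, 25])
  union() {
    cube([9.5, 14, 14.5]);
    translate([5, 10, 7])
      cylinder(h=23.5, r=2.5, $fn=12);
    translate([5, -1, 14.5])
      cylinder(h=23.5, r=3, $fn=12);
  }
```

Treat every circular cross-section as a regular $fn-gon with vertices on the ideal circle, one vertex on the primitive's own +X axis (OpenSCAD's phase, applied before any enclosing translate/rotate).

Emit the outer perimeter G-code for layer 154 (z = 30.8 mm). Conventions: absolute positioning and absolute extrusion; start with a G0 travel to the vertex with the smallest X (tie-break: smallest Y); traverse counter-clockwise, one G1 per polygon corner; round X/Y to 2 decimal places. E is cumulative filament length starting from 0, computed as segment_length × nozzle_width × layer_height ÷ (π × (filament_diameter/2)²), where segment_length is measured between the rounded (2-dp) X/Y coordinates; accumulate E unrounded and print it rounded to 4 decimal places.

G0 X1.97 Y1.47 Z30.80
G1 X2.24 Y-0.06 E0.0517
G1 X3.23 Y-1.25 E0.1032
G1 X4.69 Y-1.78 E0.1548
G1 X6.22 Y-1.51 E0.2065
G1 X7.41 Y-0.51 E0.2582
G1 X7.94 Y0.95 E0.3099
G1 X7.67 Y2.47 E0.3612
G1 X6.67 Y3.66 E0.4129
G1 X5.22 Y4.20 E0.4644
G1 X3.69 Y3.93 E0.5160
G1 X2.50 Y2.93 E0.5677
G1 X1.97 Y1.47 E0.6194

At z = 30.8 mm: the cube is not intersected at this z (z outside [0, 14.5]); the cylinder at (5, 10) does not reach this height (z outside [7, 30.5]); the cylinder at (5, -1): section is a regular 12-gon, circumradius r=3; Taking the union: only the r=3 cylinder at (5, -1) is present, so the union is just that shape — 1 connected region; (rotated 25° about Z; rotation is an isometry so areas/perimeters/island counts are preserved). The outline is a single polygon with 12 vertices. Extrusion per mm of travel: 0.4 × 0.2 / (π × 0.875²) = 0.033260. Accumulating E over each segment gives final E = 0.6194.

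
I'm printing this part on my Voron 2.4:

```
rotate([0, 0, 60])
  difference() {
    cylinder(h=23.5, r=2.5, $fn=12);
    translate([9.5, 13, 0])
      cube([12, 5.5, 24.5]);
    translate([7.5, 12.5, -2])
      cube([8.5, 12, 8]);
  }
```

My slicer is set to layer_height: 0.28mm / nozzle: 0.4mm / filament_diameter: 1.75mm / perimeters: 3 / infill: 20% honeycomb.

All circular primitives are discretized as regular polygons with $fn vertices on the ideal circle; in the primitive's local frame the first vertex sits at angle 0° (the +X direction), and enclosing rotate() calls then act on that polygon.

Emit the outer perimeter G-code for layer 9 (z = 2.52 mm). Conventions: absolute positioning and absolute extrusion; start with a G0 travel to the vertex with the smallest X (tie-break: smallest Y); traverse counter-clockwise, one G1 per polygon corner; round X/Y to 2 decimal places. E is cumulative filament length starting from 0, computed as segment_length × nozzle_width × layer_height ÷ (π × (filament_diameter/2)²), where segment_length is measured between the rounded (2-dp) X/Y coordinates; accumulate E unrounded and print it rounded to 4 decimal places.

At z = 2.52 mm: the r=2.5 cylinder gives a regular 12-gon of circumradius 2.5 (constant along its height); the cube at (9.5, 13) is present — its section is the full 12×5.5 rectangle; the cube at (7.5, 12.5) is present — its section is the full 8.5×12 rectangle; After the difference (first − rest): starting from the r=2.5 cylinder, the 12×5.5 cube at (9.5, 13) misses the remaining region (no effect); the 8.5×12 cube at (7.5, 12.5) misses the remaining region (no effect) — 1 connected region; (whole slice rotated 60° about Z — lengths, areas and connectivity unchanged). The outline is a single polygon with 12 vertices. Extrusion per mm of travel: 0.4 × 0.28 / (π × 0.875²) = 0.046564. Accumulating E over each segment gives final E = 0.7239.

G0 X-2.50 Y0.00 Z2.52
G1 X-2.17 Y-1.25 E0.0602
G1 X-1.25 Y-2.17 E0.1208
G1 X0.00 Y-2.50 E0.1810
G1 X1.25 Y-2.17 E0.2412
G1 X2.17 Y-1.25 E0.3018
G1 X2.50 Y0.00 E0.3620
G1 X2.17 Y1.25 E0.4222
G1 X1.25 Y2.17 E0.4827
G1 X0.00 Y2.50 E0.5429
G1 X-1.25 Y2.17 E0.6031
G1 X-2.17 Y1.25 E0.6637
G1 X-2.50 Y0.00 E0.7239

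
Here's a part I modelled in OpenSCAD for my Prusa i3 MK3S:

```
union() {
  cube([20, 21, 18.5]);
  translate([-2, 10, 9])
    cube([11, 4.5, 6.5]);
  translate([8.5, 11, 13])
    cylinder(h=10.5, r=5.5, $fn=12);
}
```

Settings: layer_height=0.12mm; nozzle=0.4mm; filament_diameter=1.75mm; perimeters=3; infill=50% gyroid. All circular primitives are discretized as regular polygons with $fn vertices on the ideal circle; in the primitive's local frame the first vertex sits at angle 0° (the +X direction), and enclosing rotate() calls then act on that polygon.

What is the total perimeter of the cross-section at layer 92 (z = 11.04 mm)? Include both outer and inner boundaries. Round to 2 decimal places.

86.00 mm

At z = 11.04 mm: the cube is present — its section is the full 20×21 rectangle (perimeter 82.00 mm); the cube at (-2, 10) (footprint 11×4.5) is included at this height (perimeter 31.00 mm); the cylinder at (8.5, 11) does not reach this height (z outside [13, 23.5]); Merging all regions: the regions partially overlap (shared area 40.50 mm²), so the edge portions inside another operand are dropped and the merged outline is re-measured after clipping — boundary = 86.00 mm. Overall, the cross-section is a single solid region. Total boundary length (outer) = 86.00 mm.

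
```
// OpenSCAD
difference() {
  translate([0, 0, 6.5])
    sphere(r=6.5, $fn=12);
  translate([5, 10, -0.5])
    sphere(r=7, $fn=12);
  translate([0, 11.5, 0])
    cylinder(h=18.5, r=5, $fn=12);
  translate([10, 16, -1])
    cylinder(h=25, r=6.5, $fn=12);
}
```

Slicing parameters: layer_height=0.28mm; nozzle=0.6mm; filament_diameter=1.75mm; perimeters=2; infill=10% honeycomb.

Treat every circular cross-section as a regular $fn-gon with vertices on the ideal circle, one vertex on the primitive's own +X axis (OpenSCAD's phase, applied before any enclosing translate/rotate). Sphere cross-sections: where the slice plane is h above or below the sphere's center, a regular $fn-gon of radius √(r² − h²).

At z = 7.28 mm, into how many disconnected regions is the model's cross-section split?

1

At z = 7.28 mm: the r=6.5 sphere slices to a regular 12-gon of circumradius 6.453 (√(r²−h²) with h=0.78 from center); the sphere at (5, 10) is absent (|z−center|=7.780 > r=7); the r=5 cylinder at (0, 11.5) contributes a regular 12-gon of circumradius 5; the cylinder at (10, 16): section is a regular 12-gon, circumradius r=6.5; Subtracting the remaining from the first: starting from the r=6.5 sphere, the r=5 cylinder at (0, 11.5) misses the remaining region (no effect); the r=6.5 cylinder at (10, 16) misses the remaining region (no effect) — 1 connected region. The result has 1 disconnected region.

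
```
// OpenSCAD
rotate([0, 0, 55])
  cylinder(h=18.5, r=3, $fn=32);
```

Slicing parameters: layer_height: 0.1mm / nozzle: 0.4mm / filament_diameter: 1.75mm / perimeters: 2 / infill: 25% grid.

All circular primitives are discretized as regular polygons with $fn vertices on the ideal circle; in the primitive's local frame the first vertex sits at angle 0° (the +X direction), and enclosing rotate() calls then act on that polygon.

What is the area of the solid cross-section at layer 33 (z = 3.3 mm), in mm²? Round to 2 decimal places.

28.09 mm²

At z = 3.3 mm: the cylinder: section is a regular 32-gon, circumradius r=3 (area = (32/2)·3.000²·sin(360°/32) = 28.09 mm²); (rotated 55° about Z; rotation is an isometry so areas/perimeters/island counts are preserved). Overall, the cross-section is a single solid region. Net area = 28.09 mm².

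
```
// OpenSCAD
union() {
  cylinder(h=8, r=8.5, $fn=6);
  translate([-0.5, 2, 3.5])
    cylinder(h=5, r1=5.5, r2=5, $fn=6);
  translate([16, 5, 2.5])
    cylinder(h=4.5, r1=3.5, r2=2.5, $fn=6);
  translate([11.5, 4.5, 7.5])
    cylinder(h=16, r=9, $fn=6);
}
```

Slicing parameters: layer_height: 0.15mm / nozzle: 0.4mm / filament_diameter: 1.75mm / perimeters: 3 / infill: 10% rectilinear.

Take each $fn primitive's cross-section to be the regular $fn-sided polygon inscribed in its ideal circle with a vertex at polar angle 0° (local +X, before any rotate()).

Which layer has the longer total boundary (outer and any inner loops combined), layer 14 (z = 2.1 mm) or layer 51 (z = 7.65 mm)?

layer 51 (z = 7.65 mm)

Layer 14 (z = 2.1): the r=8.5 cylinder gives a regular 6-gon of circumradius 8.5 (constant along its height) (perimeter = 2·6·8.500·sin(180°/6) = 51.00 mm); the cone at (-0.5, 2) is not intersected at this z (z outside [3.5, 8.5]); the cone at (16, 5) is absent (z outside [2.5, 7]); the cylinder at (11.5, 4.5) does not reach this height (z outside [7.5, 23.5]); Merging all regions: only the r=8.5 cylinder is present, so the union is just that shape — boundary = 51.00 mm. So its perimeter = 51.00 mm. Layer 51 (z = 7.65): the cylinder: section is a regular 6-gon, circumradius r=8.5 (perimeter = 2·6·8.500·sin(180°/6) = 51.00 mm); the cone at (-0.5, 2) (r1=5.5→r2=5) has section circumradius 5.085 here — a regular 6-gon (perimeter = 2·6·5.085·sin(180°/6) = 30.51 mm); the cone at (16, 5) is not intersected at this z (z outside [2.5, 7]); the cylinder at (11.5, 4.5): section is a regular 6-gon, circumradius r=9 (perimeter = 2·6·9.000·sin(180°/6) = 54.00 mm); Taking the union: the regions partially overlap (shared area 92.51 mm²), so the edge portions inside another operand are dropped and the merged outline is re-measured after clipping — boundary = 81.10 mm. So its perimeter = 81.10 mm. Layer 51 is larger (81.10 vs 51.00 mm).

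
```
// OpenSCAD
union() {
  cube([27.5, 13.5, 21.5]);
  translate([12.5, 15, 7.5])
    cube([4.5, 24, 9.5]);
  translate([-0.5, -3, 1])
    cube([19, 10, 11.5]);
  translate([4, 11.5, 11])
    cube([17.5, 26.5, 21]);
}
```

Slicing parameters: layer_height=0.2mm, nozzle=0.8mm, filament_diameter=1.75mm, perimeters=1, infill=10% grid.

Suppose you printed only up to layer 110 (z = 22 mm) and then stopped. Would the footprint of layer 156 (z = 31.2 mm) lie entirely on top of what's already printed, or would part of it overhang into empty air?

Compare the two slices. At z = 22: the cube is absent (z outside [0, 21.5]); the cube at (12.5, 15) does not reach this height (z outside [7.5, 17]); the cube at (-0.5, -3) is absent (z outside [1, 12.5]); the cube at (4, 11.5) is present — its section is the full 17.5×26.5 rectangle (area 463.75 mm²); Merging all regions: only the 17.5×26.5 cube at (4, 11.5) is present, so the union is just that shape — area = 463.75 mm². At z = 31.2: the cube is not intersected at this z (z outside [0, 21.5]); the cube at (12.5, 15) is absent (z outside [7.5, 17]); the cube at (-0.5, -3) does not reach this height (z outside [1, 12.5]); the 17.5×26.5 cube at (4, 11.5) contributes its full rectangle (area 463.75 mm²); Merging all regions: only the 17.5×26.5 cube at (4, 11.5) is present, so the union is just that shape — area = 463.75 mm². Checking containment: the cross-section at z = 31.2 is a subset of the cross-section at z = 22.

entirely on top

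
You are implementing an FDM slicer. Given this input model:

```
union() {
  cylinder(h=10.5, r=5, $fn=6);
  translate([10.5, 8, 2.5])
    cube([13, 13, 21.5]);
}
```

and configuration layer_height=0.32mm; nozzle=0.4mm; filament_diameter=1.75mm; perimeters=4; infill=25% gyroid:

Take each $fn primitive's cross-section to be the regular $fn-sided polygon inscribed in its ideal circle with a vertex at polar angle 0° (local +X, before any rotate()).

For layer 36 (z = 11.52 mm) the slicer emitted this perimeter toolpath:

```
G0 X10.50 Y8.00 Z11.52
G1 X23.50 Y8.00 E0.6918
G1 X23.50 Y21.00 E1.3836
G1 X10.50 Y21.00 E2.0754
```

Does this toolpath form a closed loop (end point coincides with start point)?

Start point (G0): (10.50, 8.00). End point (last G1): the path does not return to the start — open.

no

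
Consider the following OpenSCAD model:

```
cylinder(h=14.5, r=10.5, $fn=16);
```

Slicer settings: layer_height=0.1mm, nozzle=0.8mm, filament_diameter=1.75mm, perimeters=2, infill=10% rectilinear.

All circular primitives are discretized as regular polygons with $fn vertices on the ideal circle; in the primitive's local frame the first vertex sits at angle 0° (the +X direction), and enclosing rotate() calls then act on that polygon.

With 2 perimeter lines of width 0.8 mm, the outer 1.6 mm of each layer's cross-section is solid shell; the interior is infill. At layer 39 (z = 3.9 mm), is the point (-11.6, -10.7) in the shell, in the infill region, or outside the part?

outside

At z = 3.9 mm: the r=10.5 cylinder gives a regular 16-gon of circumradius 10.5 (constant along its height). Overall, the cross-section is a single solid region. The nearest boundary edge runs (-9.70, -4.02)→(-7.42, -7.42); distance from the point to it = 5.31 mm. The point is not inside any of the regions above, so it lies outside the cross-section (5.31 mm from the nearest boundary).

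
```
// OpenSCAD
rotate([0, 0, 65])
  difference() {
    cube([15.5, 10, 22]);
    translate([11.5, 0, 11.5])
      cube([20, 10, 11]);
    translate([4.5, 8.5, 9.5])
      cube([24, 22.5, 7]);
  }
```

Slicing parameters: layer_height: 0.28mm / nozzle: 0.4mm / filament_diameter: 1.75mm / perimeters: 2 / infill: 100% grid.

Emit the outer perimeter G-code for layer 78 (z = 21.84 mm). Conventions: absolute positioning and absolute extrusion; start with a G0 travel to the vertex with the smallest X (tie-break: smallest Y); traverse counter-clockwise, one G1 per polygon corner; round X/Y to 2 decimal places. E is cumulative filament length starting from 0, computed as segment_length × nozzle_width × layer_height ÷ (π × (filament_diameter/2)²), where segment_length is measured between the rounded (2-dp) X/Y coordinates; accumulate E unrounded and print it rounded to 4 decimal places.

G0 X-9.06 Y4.23 Z21.84
G1 X0.00 Y0.00 E0.4656
G1 X4.86 Y10.42 E1.0010
G1 X-4.20 Y14.65 E1.4666
G1 X-9.06 Y4.23 E2.0019

At z = 21.84 mm: the cube (footprint 15.5×10) is included at this height; the 20×10 cube at (11.5, 0) contributes its full rectangle; the cube at (4.5, 8.5) is not intersected at this z (z outside [9.5, 16.5]); Taking the first minus the rest: starting from the 15.5×10 cube, the 20×10 cube at (11.5, 0) partially overlaps it — only the 40.00 mm² overlap (of its 200.00 mm²) is removed, clipping the outline — 1 connected region; (whole slice rotated 65° about Z — lengths, areas and connectivity unchanged). The outline is a single polygon with 4 vertices. Extrusion per mm of travel: 0.4 × 0.28 / (π × 0.875²) = 0.046564. Accumulating E over each segment gives final E = 2.0019.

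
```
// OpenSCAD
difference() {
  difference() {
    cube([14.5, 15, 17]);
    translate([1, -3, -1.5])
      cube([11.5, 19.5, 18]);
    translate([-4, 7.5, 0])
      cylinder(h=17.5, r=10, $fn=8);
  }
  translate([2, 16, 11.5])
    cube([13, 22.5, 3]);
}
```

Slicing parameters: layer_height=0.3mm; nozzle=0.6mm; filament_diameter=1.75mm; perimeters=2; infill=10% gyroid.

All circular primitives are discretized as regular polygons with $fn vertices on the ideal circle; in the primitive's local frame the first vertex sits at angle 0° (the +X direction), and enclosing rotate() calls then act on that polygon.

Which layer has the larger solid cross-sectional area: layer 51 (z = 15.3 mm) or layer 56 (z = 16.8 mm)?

Layer 51 (z = 15.3): the cube (footprint 14.5×15) is included at this height (area 217.50 mm²); the cube at (1, -3) (footprint 11.5×19.5) is included at this height (area 224.25 mm²); the cylinder at (-4, 7.5): section is a regular 8-gon, circumradius r=10 (area = (8/2)·10.000²·sin(360°/8) = 282.84 mm²); Subtracting the remaining from the first: starting from the 14.5×15 cube (217.50 mm²), the 11.5×19.5 cube at (1, -3) partially overlaps it — only the 172.50 mm² overlap (of its 224.25 mm²) is removed, clipping the outline; the r=10 cylinder at (-4, 7.5) partially overlaps it — only the 15.00 mm² overlap (of its 282.84 mm²) is removed, clipping the outline — area = 30.00 mm²; the cube at (2, 16) does not reach this height (z outside [11.5, 14.5]); After the difference (first − rest): none of the subtracted shapes is present at this height, so that combined region is unchanged — area = 30.00 mm². So its area = 30.00 mm². Layer 56 (z = 16.8): the 14.5×15 cube contributes its full rectangle (area 217.50 mm²); the cube at (1, -3) is not intersected at this z (z outside [-1.5, 16.5]); the r=10 cylinder at (-4, 7.5) contributes a regular 8-gon of circumradius 10 (area = (8/2)·10.000²·sin(360°/8) = 282.84 mm²); Taking the first minus the rest: starting from the 14.5×15 cube (217.50 mm²), the r=10 cylinder at (-4, 7.5) partially overlaps it — only the 66.33 mm² overlap (of its 282.84 mm²) is removed, clipping the outline — area = 151.17 mm²; the cube at (2, 16) is absent (z outside [11.5, 14.5]); After the difference (first − rest): none of the subtracted shapes is present at this height, so that combined region is unchanged — area = 151.17 mm². So its area = 151.17 mm². Layer 56 is larger (151.17 vs 30.00 mm²).

layer 56 (z = 16.8 mm)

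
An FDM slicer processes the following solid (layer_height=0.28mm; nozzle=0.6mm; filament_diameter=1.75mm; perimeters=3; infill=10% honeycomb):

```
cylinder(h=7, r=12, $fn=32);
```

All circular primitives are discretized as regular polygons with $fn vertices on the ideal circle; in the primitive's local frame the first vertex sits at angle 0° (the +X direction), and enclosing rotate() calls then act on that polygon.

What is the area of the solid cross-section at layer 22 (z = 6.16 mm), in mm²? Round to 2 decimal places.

At z = 6.16 mm: the r=12 cylinder gives a regular 32-gon of circumradius 12 (constant along its height) (area = (32/2)·12.000²·sin(360°/32) = 449.49 mm²). Overall, the cross-section is a single solid region. Net area = 449.49 mm².

449.49 mm²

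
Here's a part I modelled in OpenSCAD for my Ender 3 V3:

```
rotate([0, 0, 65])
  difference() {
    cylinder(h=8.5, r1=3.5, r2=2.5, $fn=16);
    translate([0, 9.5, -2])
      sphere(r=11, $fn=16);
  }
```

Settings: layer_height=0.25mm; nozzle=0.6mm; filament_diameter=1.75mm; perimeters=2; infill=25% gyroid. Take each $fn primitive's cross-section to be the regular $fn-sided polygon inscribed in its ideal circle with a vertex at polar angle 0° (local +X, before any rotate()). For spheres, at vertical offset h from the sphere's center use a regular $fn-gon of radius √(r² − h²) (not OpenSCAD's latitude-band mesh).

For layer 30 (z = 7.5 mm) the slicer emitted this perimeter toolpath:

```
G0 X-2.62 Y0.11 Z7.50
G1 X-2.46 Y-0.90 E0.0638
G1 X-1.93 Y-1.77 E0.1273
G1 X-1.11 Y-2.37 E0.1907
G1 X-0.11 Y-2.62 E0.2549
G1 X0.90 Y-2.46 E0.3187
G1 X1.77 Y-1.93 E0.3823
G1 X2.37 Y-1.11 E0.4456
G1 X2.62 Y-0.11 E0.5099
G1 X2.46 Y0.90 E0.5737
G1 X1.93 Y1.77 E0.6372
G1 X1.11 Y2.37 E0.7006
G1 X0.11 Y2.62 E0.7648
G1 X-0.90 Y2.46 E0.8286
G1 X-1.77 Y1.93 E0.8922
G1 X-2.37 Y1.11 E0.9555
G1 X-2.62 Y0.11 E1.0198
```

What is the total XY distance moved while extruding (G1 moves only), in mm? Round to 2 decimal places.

16.35 mm

Sum the Euclidean lengths of each G1 segment: total = 16.35 mm.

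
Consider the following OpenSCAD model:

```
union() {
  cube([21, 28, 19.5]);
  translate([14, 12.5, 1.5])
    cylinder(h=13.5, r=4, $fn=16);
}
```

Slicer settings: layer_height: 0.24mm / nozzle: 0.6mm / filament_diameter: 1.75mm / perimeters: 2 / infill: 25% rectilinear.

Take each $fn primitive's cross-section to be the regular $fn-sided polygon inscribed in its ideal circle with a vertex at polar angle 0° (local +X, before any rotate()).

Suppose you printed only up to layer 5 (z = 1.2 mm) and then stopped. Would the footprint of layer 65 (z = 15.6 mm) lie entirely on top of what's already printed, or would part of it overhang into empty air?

Compare the two slices. At z = 1.2: the cube is present — its section is the full 21×28 rectangle (area 588.00 mm²); the cylinder at (14, 12.5) does not reach this height (z outside [1.5, 15]); Taking the union: only the 21×28 cube is present, so the union is just that shape — area = 588.00 mm². At z = 15.6: the 21×28 cube contributes its full rectangle (area 588.00 mm²); the cylinder at (14, 12.5) is absent (z outside [1.5, 15]); Combining (union): only the 21×28 cube is present, so the union is just that shape — area = 588.00 mm². Checking containment: the cross-section at z = 15.6 is a subset of the cross-section at z = 1.2.

entirely on top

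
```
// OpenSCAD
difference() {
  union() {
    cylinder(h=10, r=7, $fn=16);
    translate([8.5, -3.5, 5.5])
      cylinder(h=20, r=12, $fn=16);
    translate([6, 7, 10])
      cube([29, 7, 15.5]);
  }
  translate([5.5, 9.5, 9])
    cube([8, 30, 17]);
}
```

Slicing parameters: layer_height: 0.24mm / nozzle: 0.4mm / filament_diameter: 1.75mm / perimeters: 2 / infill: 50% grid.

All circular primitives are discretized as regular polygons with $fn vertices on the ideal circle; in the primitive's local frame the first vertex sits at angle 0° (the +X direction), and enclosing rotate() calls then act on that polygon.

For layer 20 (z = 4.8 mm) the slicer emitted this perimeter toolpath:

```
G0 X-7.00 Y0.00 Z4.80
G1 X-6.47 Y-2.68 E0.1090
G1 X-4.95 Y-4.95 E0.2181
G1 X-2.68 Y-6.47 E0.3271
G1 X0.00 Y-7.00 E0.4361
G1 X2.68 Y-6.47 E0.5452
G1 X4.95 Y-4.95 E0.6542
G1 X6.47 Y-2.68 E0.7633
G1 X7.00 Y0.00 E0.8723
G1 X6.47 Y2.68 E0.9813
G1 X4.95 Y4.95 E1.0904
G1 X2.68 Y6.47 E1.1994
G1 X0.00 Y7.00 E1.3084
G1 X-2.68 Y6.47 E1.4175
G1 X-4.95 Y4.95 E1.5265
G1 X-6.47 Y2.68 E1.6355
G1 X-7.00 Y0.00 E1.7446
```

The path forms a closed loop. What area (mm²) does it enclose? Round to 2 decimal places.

150.08 mm²

Apply the shoelace formula to the sequence of (X, Y) vertices; enclosed area = 150.08 mm².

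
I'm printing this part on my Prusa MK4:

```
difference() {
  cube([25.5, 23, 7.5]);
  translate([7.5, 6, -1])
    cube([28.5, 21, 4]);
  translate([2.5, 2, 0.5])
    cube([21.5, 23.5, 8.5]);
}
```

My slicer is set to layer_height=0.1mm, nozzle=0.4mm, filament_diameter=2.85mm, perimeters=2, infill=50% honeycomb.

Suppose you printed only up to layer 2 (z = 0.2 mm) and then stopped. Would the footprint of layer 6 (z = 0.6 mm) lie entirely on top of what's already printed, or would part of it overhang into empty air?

Compare the two slices. At z = 0.2: the 25.5×23 cube contributes its full rectangle (area 586.50 mm²); the 28.5×21 cube at (7.5, 6) contributes its full rectangle (area 598.50 mm²); the cube at (2.5, 2) is absent (z outside [0.5, 9]); After the difference (first − rest): starting from the 25.5×23 cube (586.50 mm²), the 28.5×21 cube at (7.5, 6) partially overlaps it — only the 306.00 mm² overlap (of its 598.50 mm²) is removed, clipping the outline — area = 280.50 mm². At z = 0.6: the 25.5×23 cube contributes its full rectangle (area 586.50 mm²); the cube at (7.5, 6) (footprint 28.5×21) is included at this height (area 598.50 mm²); the 21.5×23.5 cube at (2.5, 2) contributes its full rectangle (area 505.25 mm²); After the difference (first − rest): starting from the 25.5×23 cube (586.50 mm²), the 28.5×21 cube at (7.5, 6) partially overlaps it — only the 306.00 mm² overlap (of its 598.50 mm²) is removed, clipping the outline; the 21.5×23.5 cube at (2.5, 2) partially overlaps it — only the 171.00 mm² overlap (of its 505.25 mm²) is removed, clipping the outline — area = 109.50 mm². Checking containment: the cross-section at z = 0.6 is a subset of the cross-section at z = 0.2.

entirely on top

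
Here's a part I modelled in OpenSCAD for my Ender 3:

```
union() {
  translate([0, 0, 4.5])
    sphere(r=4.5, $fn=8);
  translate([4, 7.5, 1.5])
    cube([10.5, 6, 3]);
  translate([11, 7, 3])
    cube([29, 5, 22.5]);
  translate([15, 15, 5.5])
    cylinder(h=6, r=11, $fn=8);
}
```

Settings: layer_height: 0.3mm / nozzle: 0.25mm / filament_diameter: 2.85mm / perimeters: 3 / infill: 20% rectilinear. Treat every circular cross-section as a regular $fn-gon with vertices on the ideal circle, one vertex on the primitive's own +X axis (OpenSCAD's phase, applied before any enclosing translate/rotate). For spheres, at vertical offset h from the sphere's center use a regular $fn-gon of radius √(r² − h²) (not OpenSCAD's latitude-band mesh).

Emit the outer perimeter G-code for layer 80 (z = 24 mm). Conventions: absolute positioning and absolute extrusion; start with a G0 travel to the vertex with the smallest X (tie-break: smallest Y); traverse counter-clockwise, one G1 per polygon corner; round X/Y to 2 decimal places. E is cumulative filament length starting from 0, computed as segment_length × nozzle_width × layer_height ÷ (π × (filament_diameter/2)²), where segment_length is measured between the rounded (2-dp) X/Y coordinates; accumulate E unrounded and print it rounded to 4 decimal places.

At z = 24 mm: the sphere does not reach this height (|z−center|=19.500 > r=4.5); the cube at (4, 7.5) does not reach this height (z outside [1.5, 4.5]); the 29×5 cube at (11, 7) contributes its full rectangle; the cylinder at (15, 15) is absent (z outside [5.5, 11.5]); Combining (union): only the 29×5 cube at (11, 7) is present, so the union is just that shape — 1 connected region. The outline is a single polygon with 4 vertices. Extrusion per mm of travel: 0.25 × 0.3 / (π × 1.425²) = 0.011757. Accumulating E over each segment gives final E = 0.7994.

G0 X11.00 Y7.00 Z24.00
G1 X40.00 Y7.00 E0.3409
G1 X40.00 Y12.00 E0.3997
G1 X11.00 Y12.00 E0.7407
G1 X11.00 Y7.00 E0.7994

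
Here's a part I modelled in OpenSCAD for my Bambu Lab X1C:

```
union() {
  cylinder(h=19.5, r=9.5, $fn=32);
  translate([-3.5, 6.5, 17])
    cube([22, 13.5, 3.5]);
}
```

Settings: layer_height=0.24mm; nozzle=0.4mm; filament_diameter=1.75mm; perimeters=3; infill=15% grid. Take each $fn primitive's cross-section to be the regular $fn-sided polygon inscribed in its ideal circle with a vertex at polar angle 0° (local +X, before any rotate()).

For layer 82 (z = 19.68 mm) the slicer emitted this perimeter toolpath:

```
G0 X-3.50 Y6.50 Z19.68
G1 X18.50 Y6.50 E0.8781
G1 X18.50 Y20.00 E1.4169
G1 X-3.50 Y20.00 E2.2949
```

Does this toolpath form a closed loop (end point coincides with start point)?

no

Start point (G0): (-3.50, 6.50). End point (last G1): the path does not return to the start — open.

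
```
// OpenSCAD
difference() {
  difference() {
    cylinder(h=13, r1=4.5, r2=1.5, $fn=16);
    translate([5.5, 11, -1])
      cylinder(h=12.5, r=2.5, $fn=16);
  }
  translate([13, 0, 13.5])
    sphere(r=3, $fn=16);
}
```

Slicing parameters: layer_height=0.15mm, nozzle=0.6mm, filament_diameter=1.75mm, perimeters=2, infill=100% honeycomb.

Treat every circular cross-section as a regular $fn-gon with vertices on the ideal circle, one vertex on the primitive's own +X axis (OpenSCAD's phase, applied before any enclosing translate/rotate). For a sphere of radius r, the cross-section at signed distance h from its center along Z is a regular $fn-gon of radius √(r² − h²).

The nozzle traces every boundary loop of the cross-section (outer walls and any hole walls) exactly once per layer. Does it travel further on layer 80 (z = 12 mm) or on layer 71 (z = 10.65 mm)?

Layer 80 (z = 12): the cone (r1=4.5→r2=1.5) has section circumradius 1.731 here — a regular 16-gon (perimeter = 2·16·1.731·sin(180°/16) = 10.81 mm); the cylinder at (5.5, 11) is not intersected at this z (z outside [-1, 11.5]); Taking the first minus the rest: none of the subtracted shapes is present at this height, so the cone is unchanged — boundary = 10.81 mm; the sphere at (13, 0): section is a regular 16-gon, circumradius = √(r²−h²) = √(3²−1.5²) = 2.598 (perimeter = 2·16·2.598·sin(180°/16) = 16.22 mm); After the difference (first − rest): starting from that combined region, the r=3 sphere at (13, 0) misses the remaining region (no effect) — boundary = 10.81 mm. So its perimeter = 10.81 mm. Layer 71 (z = 10.65): the cone contributes a regular 16-gon of circumradius 2.042 (interpolated between r1=4.5 and r2=1.5 at t=0.819) (perimeter = 2·16·2.042·sin(180°/16) = 12.75 mm); the r=2.5 cylinder at (5.5, 11) gives a regular 16-gon of circumradius 2.5 (constant along its height) (perimeter = 2·16·2.500·sin(180°/16) = 15.61 mm); Taking the first minus the rest: starting from the cone, the r=2.5 cylinder at (5.5, 11) misses the remaining region (no effect) — boundary = 12.75 mm; the sphere at (13, 0): section is a regular 16-gon, circumradius = √(r²−h²) = √(3²−2.85²) = 0.937 (perimeter = 2·16·0.937·sin(180°/16) = 5.85 mm); Subtracting the remaining from the first: starting from the result so far, the r=3 sphere at (13, 0) misses the remaining region (no effect) — boundary = 12.75 mm. So its perimeter = 12.75 mm. Layer 71 is larger (12.75 vs 10.81 mm).

layer 71 (z = 10.65 mm)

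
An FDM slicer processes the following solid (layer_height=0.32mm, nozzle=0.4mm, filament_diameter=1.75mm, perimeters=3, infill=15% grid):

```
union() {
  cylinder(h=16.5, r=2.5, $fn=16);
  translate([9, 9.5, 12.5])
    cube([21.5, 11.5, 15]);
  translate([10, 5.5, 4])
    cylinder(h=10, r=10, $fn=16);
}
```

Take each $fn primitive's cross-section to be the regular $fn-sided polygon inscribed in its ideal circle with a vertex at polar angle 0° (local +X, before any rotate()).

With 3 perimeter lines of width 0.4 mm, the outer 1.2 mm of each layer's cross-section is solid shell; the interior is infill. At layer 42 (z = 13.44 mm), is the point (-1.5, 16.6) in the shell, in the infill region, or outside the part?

outside

At z = 13.44 mm: the r=2.5 cylinder gives a regular 16-gon of circumradius 2.5 (constant along its height); the cube at (9, 9.5) is present — its section is the full 21.5×11.5 rectangle; the r=10 cylinder at (10, 5.5) contributes a regular 16-gon of circumradius 10; Taking the union: the regions partially overlap (shared area 46.31 mm²), so overlapping operands fuse into one piece — 1 connected region. Overall, the cross-section is a single solid region. The nearest boundary edge runs (0.76, 9.33)→(2.93, 12.57); distance from the point to it = 5.99 mm. The point is not inside any of the regions above, so it lies outside the cross-section (5.99 mm from the nearest boundary).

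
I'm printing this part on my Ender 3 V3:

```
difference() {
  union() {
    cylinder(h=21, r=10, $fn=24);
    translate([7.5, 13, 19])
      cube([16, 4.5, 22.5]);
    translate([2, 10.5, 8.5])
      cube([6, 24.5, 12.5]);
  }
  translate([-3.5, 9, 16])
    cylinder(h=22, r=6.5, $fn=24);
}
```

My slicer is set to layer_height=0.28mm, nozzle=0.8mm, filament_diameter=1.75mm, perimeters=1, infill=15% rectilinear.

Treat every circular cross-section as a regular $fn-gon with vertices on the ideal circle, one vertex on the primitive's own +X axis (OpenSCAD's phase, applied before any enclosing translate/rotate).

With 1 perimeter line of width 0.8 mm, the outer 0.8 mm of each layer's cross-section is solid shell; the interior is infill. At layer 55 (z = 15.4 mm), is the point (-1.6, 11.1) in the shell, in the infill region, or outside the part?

outside

At z = 15.4 mm: the r=10 cylinder contributes a regular 24-gon of circumradius 10; the cube at (7.5, 13) is not intersected at this z (z outside [19, 41.5]); the 6×24.5 cube at (2, 10.5) contributes its full rectangle; Combining (union): the 2 present regions are separate (no shared area or edge), so areas and boundary lengths simply add and each stays a separate island — 2 connected regions; the cylinder at (-3.5, 9) does not reach this height (z outside [16, 38]); After the difference (first − rest): none of the subtracted shapes is present at this height, so the result so far is unchanged — 2 connected regions. Overall, the cross-section has 2 separate islands. The nearest boundary edge runs (-2.59, 9.66)→(0.00, 10.00); distance from the point to it = 1.30 mm. The point is not inside any of the regions above, so it lies outside the cross-section (1.30 mm from the nearest boundary).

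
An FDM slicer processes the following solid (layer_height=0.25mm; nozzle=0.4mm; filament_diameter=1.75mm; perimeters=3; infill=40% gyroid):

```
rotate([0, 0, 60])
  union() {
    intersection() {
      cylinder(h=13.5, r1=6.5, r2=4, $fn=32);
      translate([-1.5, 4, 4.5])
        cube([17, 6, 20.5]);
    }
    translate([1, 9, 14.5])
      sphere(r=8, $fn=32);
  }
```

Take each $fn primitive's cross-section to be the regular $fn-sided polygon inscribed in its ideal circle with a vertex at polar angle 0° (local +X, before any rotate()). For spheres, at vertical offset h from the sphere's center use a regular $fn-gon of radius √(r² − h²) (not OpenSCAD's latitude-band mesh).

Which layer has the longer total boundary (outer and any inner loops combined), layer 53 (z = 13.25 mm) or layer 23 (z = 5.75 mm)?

layer 53 (z = 13.25 mm)

Layer 53 (z = 13.25): the cone contributes a regular 32-gon of circumradius 4.046 (interpolated between r1=6.5 and r2=4 at t=0.981) (perimeter = 2·32·4.046·sin(180°/32) = 25.38 mm); the 17×6 cube at (-1.5, 4) contributes its full rectangle (perimeter 46.00 mm); Taking the intersection: the 17×6 cube at (-1.5, 4) partially overlaps the cone; clipping to the common part keeps 0.02 mm² — boundary = 1.88 mm; the sphere at (1, 9): section is a regular 32-gon, circumradius = √(r²−h²) = √(8²−1.25²) = 7.902 (perimeter = 2·32·7.902·sin(180°/32) = 49.57 mm); Merging all regions: that combined region lies entirely inside the r=8 sphere at (1, 9), so the union is just the r=8 sphere at (1, 9) — boundary = 49.57 mm; (rotated 60° about Z; rotation is an isometry so areas/perimeters/island counts are preserved). So its perimeter = 49.57 mm. Layer 23 (z = 5.75): the cone (r1=6.5→r2=4) has section circumradius 5.435 here — a regular 32-gon (perimeter = 2·32·5.435·sin(180°/32) = 34.10 mm); the cube at (-1.5, 4) is present — its section is the full 17×6 rectangle (perimeter 46.00 mm); Keeping only the common overlap: the 17×6 cube at (-1.5, 4) partially overlaps the cone; clipping to the common part keeps 5.58 mm² — boundary = 11.89 mm; the sphere at (1, 9) is not intersected at this z (|z−center|=8.750 > r=8); Taking the union: only that combined region is present, so the union is just that shape — boundary = 11.89 mm; (whole slice rotated 60° about Z — lengths, areas and connectivity unchanged). So its perimeter = 11.89 mm. Layer 53 is larger (49.57 vs 11.89 mm).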